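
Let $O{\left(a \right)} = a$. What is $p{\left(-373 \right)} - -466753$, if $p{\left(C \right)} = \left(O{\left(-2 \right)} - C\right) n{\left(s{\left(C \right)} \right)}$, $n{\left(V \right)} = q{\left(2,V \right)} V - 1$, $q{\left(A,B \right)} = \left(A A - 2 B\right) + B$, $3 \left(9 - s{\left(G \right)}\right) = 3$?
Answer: $454510$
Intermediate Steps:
$s{\left(G \right)} = 8$ ($s{\left(G \right)} = 9 - 1 = 8$)
$q{\left(A,B \right)} = A^{2} - B$ ($q{\left(A,B \right)} = \left(A^{2} - 2 B\right) + B = A^{2} - B$)
$n{\left(V \right)} = -1 + V \left(4 - V\right)$ ($n{\left(V \right)} = \left(2^{2} - V\right) V - 1 = \left(4 - V\right) V - 1 = V \left(4 - V\right) - 1 = -1 + V \left(4 - V\right)$)
$p{\left(C \right)} = 66 + 33 C$ ($p{\left(C \right)} = \left(-2 - C\right) \left(-1 - 8 \left(-4 + 8\right)\right) = \left(-2 - C\right) \left(-1 - 8 \cdot 4\right) = \left(-2 - C\right) \left(-1 - 32\right) = \left(-2 - C\right) \left(-33\right) = 66 + 33 C$)
$p{\left(-373 \right)} - -466753 = \left(66 + 33 \left(-373\right)\right) - -466753 = \left(66 - 12309\right) + 466753 = -12243 + 466753 = 454510$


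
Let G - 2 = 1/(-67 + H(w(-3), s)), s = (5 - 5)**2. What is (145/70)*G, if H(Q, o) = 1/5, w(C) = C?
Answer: 19227/4676 ≈ 4.1118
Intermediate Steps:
s = 0 (s = 0**2 = 0)
H(Q, o) = 1/5
G = 663/334 (G = 2 + 1/(-67 + 1/5) = 2 + 1/(-334/5) = 2 - 5/334 = 663/334 ≈ 1.9850)
(145/70)*G = (145/70)*(663/334) = (145*(1/70))*(663/334) = (29/14)*(663/334) = 19227/4676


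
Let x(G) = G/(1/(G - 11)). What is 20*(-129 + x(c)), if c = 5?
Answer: -3180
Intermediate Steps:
x(G) = G*(-11 + G) (x(G) = G/(1/(-11 + G)) = G*(-11 + G))
20*(-129 + x(c)) = 20*(-129 + 5*(-11 + 5)) = 20*(-129 + 5*(-6)) = 20*(-129 - 30) = 20*(-159) = -3180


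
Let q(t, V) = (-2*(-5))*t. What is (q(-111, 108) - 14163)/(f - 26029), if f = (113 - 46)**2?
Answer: 5091/7180 ≈ 0.70905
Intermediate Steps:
f = 4489 (f = 67**2 = 4489)
q(t, V) = 10*t
(q(-111, 108) - 14163)/(f - 26029) = (10*(-111) - 14163)/(4489 - 26029) = (-1110 - 14163)/(-21540) = -15273*(-1/21540) = 5091/7180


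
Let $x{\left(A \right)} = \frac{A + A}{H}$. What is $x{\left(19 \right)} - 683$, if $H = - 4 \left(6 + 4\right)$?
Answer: $- \frac{13679}{20} \approx -683.95$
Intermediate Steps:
$H = -40$ ($H = \left(-4\right) 10 = -40$)
$x{\left(A \right)} = - \frac{A}{20}$ ($x{\left(A \right)} = \frac{A + A}{-40} = 2 A \left(- \frac{1}{40}\right) = - \frac{A}{20}$)
$x{\left(19 \right)} - 683 = \left(- \frac{1}{20}\right) 19 - 683 = - \frac{19}{20} - 683 = - \frac{13679}{20}$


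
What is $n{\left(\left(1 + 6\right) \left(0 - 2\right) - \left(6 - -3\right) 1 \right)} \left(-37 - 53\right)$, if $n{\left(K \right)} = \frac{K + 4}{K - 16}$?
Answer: $- \frac{570}{13} \approx -43.846$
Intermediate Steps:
$n{\left(K \right)} = \frac{4 + K}{-16 + K}$
$n{\left(\left(1 + 6\right) \left(0 - 2\right) - \left(6 - -3\right) 1 \right)} \left(-37 - 53\right) = \frac{4 + \left(\left(1 + 6\right) \left(0 - 2\right) - \left(6 - -3\right) 1\right)}{-16 + \left(\left(1 + 6\right) \left(0 - 2\right) - \left(6 - -3\right) 1\right)} \left(-37 - 53\right) = \frac{4 - \left(14 + \left(6 + 3\right) 1\right)}{-16 - \left(14 + \left(6 + 3\right) 1\right)} \left(-90\right) = \frac{4 - \left(14 + 9 \cdot 1\right)}{-16 - \left(14 + 9 \cdot 1\right)} \left(-90\right) = \frac{4 - 23}{-16 - 23} \left(-90\right) = \frac{1}{-39} \left(-19\right) \left(-90\right) = \left(- \frac{1}{39}\right) \left(-19\right) \left(-90\right) = \frac{19}{39} \left(-90\right) = - \frac{570}{13}$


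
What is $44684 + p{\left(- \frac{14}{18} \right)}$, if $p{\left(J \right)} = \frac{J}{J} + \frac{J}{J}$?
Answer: $44686$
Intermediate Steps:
$p{\left(J \right)} = 2$ ($p{\left(J \right)} = 1 + 1 = 2$)
$44684 + p{\left(- \frac{14}{18} \right)} = 44684 + 2 = 44686$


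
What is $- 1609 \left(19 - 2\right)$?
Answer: $-27353$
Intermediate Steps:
$- 1609 \left(19 - 2\right) = \left(-1609\right) 17 = -27353$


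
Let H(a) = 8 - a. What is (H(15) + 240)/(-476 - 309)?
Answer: -233/785 ≈ -0.29682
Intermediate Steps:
(H(15) + 240)/(-476 - 309) = ((8 - 1*15) + 240)/(-476 - 309) = ((8 - 15) + 240)/(-785) = (-7 + 240)*(-1/785) = 233*(-1/785) = -233/785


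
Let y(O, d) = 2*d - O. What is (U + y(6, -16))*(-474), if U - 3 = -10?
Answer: 21330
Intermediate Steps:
y(O, d) = -O + 2*d
U = -7 (U = 3 - 10 = -7)
(U + y(6, -16))*(-474) = (-7 + (-1*6 + 2*(-16)))*(-474) = (-7 + (-6 - 32))*(-474) = (-7 - 38)*(-474) = -45*(-474) = 21330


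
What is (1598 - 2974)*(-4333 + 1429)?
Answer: 3995904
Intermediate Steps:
(1598 - 2974)*(-4333 + 1429) = -1376*(-2904) = 3995904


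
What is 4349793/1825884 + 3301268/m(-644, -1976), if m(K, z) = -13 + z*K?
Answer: 6391917555/1284407956 ≈ 4.9765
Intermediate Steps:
m(K, z) = -13 + K*z
4349793/1825884 + 3301268/m(-644, -1976) = 4349793/1825884 + 3301268/(-13 - 644*(-1976)) = 4349793*(1/1825884) + 3301268/(-13 + 1272544) = 1449931/608628 + 3301268/1272531 = 6391917555/1284407956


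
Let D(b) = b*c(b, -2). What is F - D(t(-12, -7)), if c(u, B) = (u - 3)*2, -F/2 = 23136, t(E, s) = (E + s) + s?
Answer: -47780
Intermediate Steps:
t(E, s) = E + 2*s
F = -46272 (F = -2*23136 = -46272)
c(u, B) = -6 + 2*u (c(u, B) = (-3 + u)*2 = -6 + 2*u)
D(b) = b*(-6 + 2*b)
F - D(t(-12, -7)) = -46272 - 2*(-12 + 2*(-7))*(-3 + (-12 + 2*(-7))) = -46272 - 2*(-12 - 14)*(-3 + (-12 - 14)) = -46272 - 2*(-26)*(-3 - 26) = -46272 - 2*(-26)*(-29) = -46272 - 1*1508 = -46272 - 1508 = -47780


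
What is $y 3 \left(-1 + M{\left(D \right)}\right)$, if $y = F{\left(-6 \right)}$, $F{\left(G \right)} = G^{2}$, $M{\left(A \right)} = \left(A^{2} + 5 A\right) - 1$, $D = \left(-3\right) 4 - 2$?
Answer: $13392$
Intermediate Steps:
$D = -14$ ($D = -12 - 2 = -14$)
$M{\left(A \right)} = -1 + A^{2} + 5 A$
$y = 36$ ($y = \left(-6\right)^{2} = 36$)
$y 3 \left(-1 + M{\left(D \right)}\right) = 36 \cdot 3 \left(-1 + \left(-1 + \left(-14\right)^{2} + 5 \left(-14\right)\right)\right) = 36 \cdot 3 \left(-1 - -125\right) = 36 \cdot 3 \left(-1 + 125\right) = 36 \cdot 3 \cdot 124 = 36 \cdot 372 = 13392$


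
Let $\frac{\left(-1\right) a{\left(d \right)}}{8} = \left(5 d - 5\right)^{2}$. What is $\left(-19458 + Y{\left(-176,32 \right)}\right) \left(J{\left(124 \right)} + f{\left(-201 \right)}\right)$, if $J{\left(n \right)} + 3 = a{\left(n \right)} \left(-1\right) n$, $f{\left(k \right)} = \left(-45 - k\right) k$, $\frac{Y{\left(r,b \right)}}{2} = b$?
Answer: $-7276005108354$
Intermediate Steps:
$Y{\left(r,b \right)} = 2 b$
$a{\left(d \right)} = - 8 \left(-5 + 5 d\right)^{2}$ ($a{\left(d \right)} = - 8 \left(5 d - 5\right)^{2} = - 8 \left(-5 + 5 d\right)^{2}$)
$f{\left(k \right)} = k \left(-45 - k\right)$
$J{\left(n \right)} = -3 + 200 n \left(-1 + n\right)^{2}$ ($J{\left(n \right)} = -3 + - 200 \left(-1 + n\right)^{2} \left(-1\right) n = -3 + 200 \left(-1 + n\right)^{2} n = -3 + 200 n \left(-1 + n\right)^{2}$)
$\left(-19458 + Y{\left(-176,32 \right)}\right) \left(J{\left(124 \right)} + f{\left(-201 \right)}\right) = \left(-19458 + 2 \cdot 32\right) \left(\left(-3 + 200 \cdot 124 \left(-1 + 124\right)^{2}\right) - - 201 \left(45 - 201\right)\right) = \left(-19458 + 64\right) \left(\left(-3 + 200 \cdot 124 \cdot 123^{2}\right) - \left(-201\right) \left(-156\right)\right) = - 19394 \left(\left(-3 + 200 \cdot 124 \cdot 15129\right) - 31356\right) = - 19394 \left(\left(-3 + 375199200\right) - 31356\right) = - 19394 \left(375199197 - 31356\right) = \left(-19394\right) 375167841 = -7276005108354$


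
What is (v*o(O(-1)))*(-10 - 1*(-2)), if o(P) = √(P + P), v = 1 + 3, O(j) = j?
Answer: -32*I*√2 ≈ -45.255*I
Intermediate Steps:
v = 4
o(P) = √2*√P (o(P) = √(2*P) = √2*√P)
(v*o(O(-1)))*(-10 - 1*(-2)) = (4*(√2*√(-1)))*(-10 - 1*(-2)) = (4*(√2*I))*(-10 + 2) = (4*(I*√2))*(-8) = (4*I*√2)*(-8) = -32*I*√2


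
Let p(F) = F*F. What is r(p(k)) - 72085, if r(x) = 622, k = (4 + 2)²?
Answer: -71463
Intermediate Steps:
k = 36 (k = 6² = 36)
p(F) = F²
r(p(k)) - 72085 = 622 - 72085 = -71463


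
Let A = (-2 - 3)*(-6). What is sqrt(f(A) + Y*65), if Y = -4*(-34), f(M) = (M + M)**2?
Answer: 2*sqrt(3110) ≈ 111.53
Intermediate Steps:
A = 30 (A = -5*(-6) = 30)
f(M) = 4*M**2 (f(M) = (2*M)**2 = 4*M**2)
Y = 136
sqrt(f(A) + Y*65) = sqrt(4*30**2 + 136*65) = sqrt(4*900 + 8840) = sqrt(3600 + 8840) = sqrt(12440) = 2*sqrt(3110)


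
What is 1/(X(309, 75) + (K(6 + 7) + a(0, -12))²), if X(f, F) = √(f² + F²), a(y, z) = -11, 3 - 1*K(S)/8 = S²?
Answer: 1792921/3214565611135 - 3*√11234/3214565611135 ≈ 5.5765e-7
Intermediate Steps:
K(S) = 24 - 8*S²
X(f, F) = √(F² + f²)
1/(X(309, 75) + (K(6 + 7) + a(0, -12))²) = 1/(√(75² + 309²) + ((24 - 8*(6 + 7)²) - 11)²) = 1/(√(5625 + 95481) + ((24 - 8*13²) - 11)²) = 1/(√101106 + ((24 - 8*169) - 11)²) = 1/(3*√11234 + ((24 - 1352) - 11)²) = 1/(3*√11234 + (-1328 - 11)²) = 1/(3*√11234 + (-1339)²) = 1/(3*√11234 + 1792921) = 1/(1792921 + 3*√11234)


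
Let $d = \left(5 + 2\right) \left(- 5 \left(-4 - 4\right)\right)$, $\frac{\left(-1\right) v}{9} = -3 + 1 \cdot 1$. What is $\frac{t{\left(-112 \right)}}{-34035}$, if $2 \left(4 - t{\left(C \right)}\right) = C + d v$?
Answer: $\frac{164}{2269} \approx 0.072278$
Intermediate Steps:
$v = 18$ ($v = - 9 \left(-3 + 1 \cdot 1\right) = - 9 \left(-3 + 1\right) = \left(-9\right) \left(-2\right) = 18$)
$d = 280$ ($d = 7 \left(\left(-5\right) \left(-8\right)\right) = 7 \cdot 40 = 280$)
$t{\left(C \right)} = -2516 - \frac{C}{2}$ ($t{\left(C \right)} = 4 - \frac{C + 280 \cdot 18}{2} = 4 - \frac{C + 5040}{2} = 4 - \frac{5040 + C}{2} = 4 - \left(2520 + \frac{C}{2}\right) = -2516 - \frac{C}{2}$)
$\frac{t{\left(-112 \right)}}{-34035} = \frac{-2516 - -56}{-34035} = \left(-2516 + 56\right) \left(- \frac{1}{34035}\right) = \left(-2460\right) \left(- \frac{1}{34035}\right) = \frac{164}{2269}$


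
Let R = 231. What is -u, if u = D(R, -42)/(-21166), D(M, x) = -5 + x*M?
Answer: -9707/21166 ≈ -0.45861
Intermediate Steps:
D(M, x) = -5 + M*x
u = 9707/21166 (u = (-5 + 231*(-42))/(-21166) = (-5 - 9702)*(-1/21166) = -9707*(-1/21166) = 9707/21166 ≈ 0.45861)
-u = -1*9707/21166 = -9707/21166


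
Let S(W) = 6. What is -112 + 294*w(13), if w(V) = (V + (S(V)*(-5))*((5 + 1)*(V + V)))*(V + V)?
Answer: -35674660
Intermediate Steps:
w(V) = -718*V**2 (w(V) = (V + (6*(-5))*((5 + 1)*(V + V)))*(V + V) = (V - 180*2*V)*(2*V) = (V - 360*V)*(2*V) = (-359*V)*(2*V) = -718*V**2)
-112 + 294*w(13) = -112 + 294*(-718*13**2) = -112 + 294*(-718*169) = -112 + 294*(-121342) = -112 - 35674548 = -35674660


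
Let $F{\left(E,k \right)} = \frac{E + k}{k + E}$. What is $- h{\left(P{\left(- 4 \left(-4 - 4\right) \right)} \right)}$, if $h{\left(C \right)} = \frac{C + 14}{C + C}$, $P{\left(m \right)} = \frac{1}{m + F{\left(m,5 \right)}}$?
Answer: $- \frac{463}{2} \approx -231.5$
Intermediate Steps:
$F{\left(E,k \right)} = 1$ ($F{\left(E,k \right)} = \frac{E + k}{E + k} = 1$)
$P{\left(m \right)} = \frac{1}{1 + m}$ ($P{\left(m \right)} = \frac{1}{m + 1} = \frac{1}{1 + m}$)
$h{\left(C \right)} = \frac{14 + C}{2 C}$
$- h{\left(P{\left(- 4 \left(-4 - 4\right) \right)} \right)} = - \frac{14 + \frac{1}{1 - 4 \left(-4 - 4\right)}}{2 \frac{1}{1 - 4 \left(-4 - 4\right)}} = - \frac{14 + \frac{1}{1 - -32}}{2 \frac{1}{1 - -32}} = - \frac{14 + \frac{1}{1 + 32}}{2 \frac{1}{1 + 32}} = - \frac{14 + \frac{1}{33}}{2 \cdot \frac{1}{33}} = - \frac{\frac{1}{\frac{1}{33}} \left(14 + \frac{1}{33}\right)}{2} = - \frac{33 \cdot 463}{2 \cdot 33} = \left(-1\right) \frac{463}{2} = - \frac{463}{2}$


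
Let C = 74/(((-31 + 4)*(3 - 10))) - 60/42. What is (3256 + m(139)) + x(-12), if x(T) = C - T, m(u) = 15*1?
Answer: 88613/27 ≈ 3282.0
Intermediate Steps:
C = -28/27 (C = 74/((-27*(-7))) - 60*1/42 = 74/189 - 10/7 = -28/27 ≈ -1.0370)
m(u) = 15
x(T) = -28/27 - T
(3256 + m(139)) + x(-12) = (3256 + 15) + (-28/27 - 1*(-12)) = 3271 + (-28/27 + 12) = 3271 + 296/27 = 88613/27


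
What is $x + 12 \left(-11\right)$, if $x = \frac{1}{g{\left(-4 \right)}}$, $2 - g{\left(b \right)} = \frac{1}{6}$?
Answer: $- \frac{1446}{11} \approx -131.45$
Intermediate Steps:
$g{\left(b \right)} = \frac{11}{6}$ ($g{\left(b \right)} = 2 - \frac{1}{6} = \frac{11}{6}$)
$x = \frac{6}{11}$ ($x = \frac{1}{\frac{11}{6}} = \frac{6}{11} \approx 0.54545$)
$x + 12 \left(-11\right) = \frac{6}{11} + 12 \left(-11\right) = \frac{6}{11} - 132 = - \frac{1446}{11}$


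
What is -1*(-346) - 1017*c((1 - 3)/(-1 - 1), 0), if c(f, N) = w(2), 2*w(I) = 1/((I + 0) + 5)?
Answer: 3827/14 ≈ 273.36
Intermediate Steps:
w(I) = 1/(2*(5 + I)) (w(I) = 1/(2*((I + 0) + 5)) = 1/(2*(I + 5)) = 1/(2*(5 + I)))
c(f, N) = 1/14 (c(f, N) = 1/(2*(5 + 2)) = (½)/7 = (½)*(⅐) = 1/14)
-1*(-346) - 1017*c((1 - 3)/(-1 - 1), 0) = -1*(-346) - 1017/14 = 346 - 1*1017/14 = 346 - 1017/14 = 3827/14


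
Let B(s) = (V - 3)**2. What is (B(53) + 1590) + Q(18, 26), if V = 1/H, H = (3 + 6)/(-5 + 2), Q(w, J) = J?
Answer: 14644/9 ≈ 1627.1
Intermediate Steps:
H = -3 (H = 9/(-3) = 9*(-1/3) = -3)
V = -1/3 (V = 1/(-3) = -1/3 ≈ -0.33333)
B(s) = 100/9 (B(s) = (-1/3 - 3)**2 = (-10/3)**2 = 100/9)
(B(53) + 1590) + Q(18, 26) = (100/9 + 1590) + 26 = 14410/9 + 26 = 14644/9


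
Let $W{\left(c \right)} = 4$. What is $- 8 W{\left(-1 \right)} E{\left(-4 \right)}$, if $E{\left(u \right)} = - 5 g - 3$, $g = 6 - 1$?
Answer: $896$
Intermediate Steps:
$g = 5$
$E{\left(u \right)} = -28$ ($E{\left(u \right)} = \left(-5\right) 5 - 3 = -25 - 3 = -28$)
$- 8 W{\left(-1 \right)} E{\left(-4 \right)} = \left(-8\right) 4 \left(-28\right) = \left(-32\right) \left(-28\right) = 896$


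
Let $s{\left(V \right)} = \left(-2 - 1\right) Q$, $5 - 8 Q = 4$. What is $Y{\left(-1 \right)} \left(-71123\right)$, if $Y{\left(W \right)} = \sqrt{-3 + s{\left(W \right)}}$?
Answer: $- \frac{213369 i \sqrt{6}}{4} \approx - 1.3066 \cdot 10^{5} i$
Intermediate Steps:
$Q = \frac{1}{8}$ ($Q = \frac{5}{8} - \frac{1}{2} = \frac{1}{8} \approx 0.125$)
$s{\left(V \right)} = - \frac{3}{8}$ ($s{\left(V \right)} = \left(-2 - 1\right) \frac{1}{8} = \left(-3\right) \frac{1}{8} = - \frac{3}{8}$)
$Y{\left(W \right)} = \frac{3 i \sqrt{6}}{4}$ ($Y{\left(W \right)} = \sqrt{-3 - \frac{3}{8}} = \sqrt{- \frac{27}{8}} = \frac{3 i \sqrt{6}}{4}$)
$Y{\left(-1 \right)} \left(-71123\right) = \frac{3 i \sqrt{6}}{4} \left(-71123\right) = - \frac{213369 i \sqrt{6}}{4}$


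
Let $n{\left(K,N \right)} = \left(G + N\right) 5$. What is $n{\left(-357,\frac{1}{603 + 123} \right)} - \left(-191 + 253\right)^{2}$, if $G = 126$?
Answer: $- \frac{2333359}{726} \approx -3214.0$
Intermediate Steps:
$n{\left(K,N \right)} = 630 + 5 N$ ($n{\left(K,N \right)} = \left(126 + N\right) 5 = 630 + 5 N$)
$n{\left(-357,\frac{1}{603 + 123} \right)} - \left(-191 + 253\right)^{2} = \left(630 + \frac{5}{603 + 123}\right) - \left(-191 + 253\right)^{2} = \left(630 + \frac{5}{726}\right) - 62^{2} = \left(630 + 5 \cdot \frac{1}{726}\right) - 3844 = \left(630 + \frac{5}{726}\right) - 3844 = \frac{457385}{726} - 3844 = - \frac{2333359}{726}$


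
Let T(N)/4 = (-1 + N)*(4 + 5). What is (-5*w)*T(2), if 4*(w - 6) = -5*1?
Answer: -855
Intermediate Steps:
w = 19/4 (w = 6 + (-5*1)/4 = 6 + (1/4)*(-5) = 6 - 5/4 = 19/4 ≈ 4.7500)
T(N) = -36 + 36*N (T(N) = 4*((-1 + N)*(4 + 5)) = 4*((-1 + N)*9) = 4*(-9 + 9*N) = -36 + 36*N)
(-5*w)*T(2) = (-5*19/4)*(-36 + 36*2) = -95*(-36 + 72)/4 = -95/4*36 = -855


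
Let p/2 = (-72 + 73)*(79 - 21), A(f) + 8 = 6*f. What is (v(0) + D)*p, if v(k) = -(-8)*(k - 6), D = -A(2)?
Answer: -6032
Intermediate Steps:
A(f) = -8 + 6*f
D = -4 (D = -(-8 + 6*2) = -(-8 + 12) = -1*4 = -4)
v(k) = -48 + 8*k (v(k) = -(-8)*(-6 + k) = -(48 - 8*k) = -48 + 8*k)
p = 116 (p = 2*((-72 + 73)*(79 - 21)) = 2*(1*58) = 2*58 = 116)
(v(0) + D)*p = ((-48 + 8*0) - 4)*116 = ((-48 + 0) - 4)*116 = (-48 - 4)*116 = -52*116 = -6032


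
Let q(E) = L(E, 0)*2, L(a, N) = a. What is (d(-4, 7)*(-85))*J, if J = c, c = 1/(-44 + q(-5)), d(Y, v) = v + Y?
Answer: 85/18 ≈ 4.7222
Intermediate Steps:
d(Y, v) = Y + v
q(E) = 2*E (q(E) = E*2 = 2*E)
c = -1/54 (c = 1/(-44 + 2*(-5)) = 1/(-44 - 10) = 1/(-54) = -1/54 ≈ -0.018519)
J = -1/54 ≈ -0.018519
(d(-4, 7)*(-85))*J = ((-4 + 7)*(-85))*(-1/54) = (3*(-85))*(-1/54) = -255*(-1/54) = 85/18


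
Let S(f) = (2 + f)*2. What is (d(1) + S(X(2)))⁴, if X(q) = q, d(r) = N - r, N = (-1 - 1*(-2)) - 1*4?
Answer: 256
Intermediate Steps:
N = -3 (N = (-1 + 2) - 4 = 1 - 4 = -3)
d(r) = -3 - r
S(f) = 4 + 2*f
(d(1) + S(X(2)))⁴ = ((-3 - 1*1) + (4 + 2*2))⁴ = ((-3 - 1) + (4 + 4))⁴ = (-4 + 8)⁴ = 4⁴ = 256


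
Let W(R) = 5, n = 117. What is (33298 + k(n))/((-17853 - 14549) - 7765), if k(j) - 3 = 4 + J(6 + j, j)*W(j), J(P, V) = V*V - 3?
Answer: -101735/40167 ≈ -2.5328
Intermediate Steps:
J(P, V) = -3 + V² (J(P, V) = V² - 3 = -3 + V²)
k(j) = -8 + 5*j² (k(j) = 3 + (4 + (-3 + j²)*5) = 3 + (4 + (-15 + 5*j²)) = 3 + (-11 + 5*j²) = -8 + 5*j²)
(33298 + k(n))/((-17853 - 14549) - 7765) = (33298 + (-8 + 5*117²))/((-17853 - 14549) - 7765) = (33298 + (-8 + 5*13689))/(-32402 - 7765) = (33298 + (-8 + 68445))/(-40167) = (33298 + 68437)*(-1/40167) = 101735*(-1/40167) = -101735/40167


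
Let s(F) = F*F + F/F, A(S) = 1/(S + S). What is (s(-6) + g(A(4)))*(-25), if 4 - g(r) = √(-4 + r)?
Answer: -1025 + 25*I*√62/4 ≈ -1025.0 + 49.213*I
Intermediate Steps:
A(S) = 1/(2*S)
g(r) = 4 - √(-4 + r)
s(F) = 1 + F² (s(F) = F² + 1 = 1 + F²)
(s(-6) + g(A(4)))*(-25) = ((1 + (-6)²) + (4 - √(-4 + (½)/4)))*(-25) = ((1 + 36) + (4 - √(-4 + (½)*(¼))))*(-25) = (37 + (4 - √(-4 + ⅛)))*(-25) = (37 + (4 - √(-31/8)))*(-25) = (37 + (4 - I*√62/4))*(-25) = (41 - I*√62/4)*(-25) = -1025 + 25*I*√62/4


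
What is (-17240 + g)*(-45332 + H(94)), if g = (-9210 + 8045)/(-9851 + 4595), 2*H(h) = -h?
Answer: 4111894427225/5256 ≈ 7.8232e+8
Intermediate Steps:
H(h) = -h/2 (H(h) = (-h)/2 = -h/2)
g = 1165/5256 (g = -1165/(-5256) = -1165*(-1/5256) = 1165/5256 ≈ 0.22165)
(-17240 + g)*(-45332 + H(94)) = (-17240 + 1165/5256)*(-45332 - 1/2*94) = -90612275*(-45332 - 47)/5256 = -90612275/5256*(-45379) = 4111894427225/5256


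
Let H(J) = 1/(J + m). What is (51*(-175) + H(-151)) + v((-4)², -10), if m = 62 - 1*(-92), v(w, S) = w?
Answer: -26726/3 ≈ -8908.7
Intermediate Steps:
m = 154 (m = 62 + 92 = 154)
H(J) = 1/(154 + J) (H(J) = 1/(J + 154) = 1/(154 + J))
(51*(-175) + H(-151)) + v((-4)², -10) = (51*(-175) + 1/(154 - 151)) + (-4)² = (-8925 + 1/3) + 16 = (-8925 + ⅓) + 16 = -26774/3 + 16 = -26726/3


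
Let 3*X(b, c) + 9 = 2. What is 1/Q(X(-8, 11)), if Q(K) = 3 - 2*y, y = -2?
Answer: ⅐ ≈ 0.14286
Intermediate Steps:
X(b, c) = -7/3 (X(b, c) = -3 + (⅓)*2 = -3 + ⅔ = -7/3)
Q(K) = 7 (Q(K) = 3 - 2*(-2) = 3 + 4 = 7)
1/Q(X(-8, 11)) = 1/7 = ⅐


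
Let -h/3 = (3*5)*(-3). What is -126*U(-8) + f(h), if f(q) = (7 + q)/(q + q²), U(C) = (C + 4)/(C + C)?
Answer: -289099/9180 ≈ -31.492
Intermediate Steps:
U(C) = (4 + C)/(2*C) (U(C) = (4 + C)/((2*C)) = (4 + C)*(1/(2*C)) = (4 + C)/(2*C))
h = 135 (h = -3*3*5*(-3) = -45*(-3) = -3*(-45) = 135)
f(q) = (7 + q)/(q + q²)
-126*U(-8) + f(h) = -63*(4 - 8)/(-8) + (7 + 135)/(135*(1 + 135)) = -63*(-1)*(-4)/8 + (1/135)*142/136 = -126*¼ + (1/135)*(1/136)*142 = -63/2 + 71/9180 = -289099/9180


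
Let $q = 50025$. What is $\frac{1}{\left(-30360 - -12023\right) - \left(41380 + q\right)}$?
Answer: $- \frac{1}{109742} \approx -9.1123 \cdot 10^{-6}$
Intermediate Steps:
$\frac{1}{\left(-30360 - -12023\right) - \left(41380 + q\right)} = \frac{1}{\left(-30360 - -12023\right) - 91405} = \frac{1}{\left(-30360 + 12023\right) - 91405} = \frac{1}{-18337 - 91405} = \frac{1}{-109742} = - \frac{1}{109742}$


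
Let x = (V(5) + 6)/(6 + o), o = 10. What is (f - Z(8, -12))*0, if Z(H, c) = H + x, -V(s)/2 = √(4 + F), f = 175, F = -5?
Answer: 0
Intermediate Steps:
V(s) = -2*I (V(s) = -2*√(4 - 5) = -2*I)
x = 3/8 - I/8 (x = (-2*I + 6)/(6 + 10) = (6 - 2*I)/16 = (6 - 2*I)*(1/16) = 3/8 - I/8 ≈ 0.375 - 0.125*I)
Z(H, c) = 3/8 + H - I/8 (Z(H, c) = H + (3/8 - I/8) = 3/8 + H - I/8)
(f - Z(8, -12))*0 = (175 - (3/8 + 8 - I/8))*0 = (175 - (67/8 - I/8))*0 = (175 + (-67/8 + I/8))*0 = (1333/8 + I/8)*0 = 0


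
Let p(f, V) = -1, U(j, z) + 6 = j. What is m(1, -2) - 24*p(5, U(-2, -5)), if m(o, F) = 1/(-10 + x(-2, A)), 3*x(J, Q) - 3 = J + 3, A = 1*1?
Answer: 621/26 ≈ 23.885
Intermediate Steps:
A = 1
x(J, Q) = 2 + J/3 (x(J, Q) = 1 + (J + 3)/3 = 1 + (3 + J)/3 = 1 + (1 + J/3) = 2 + J/3)
U(j, z) = -6 + j
m(o, F) = -3/26 (m(o, F) = 1/(-10 + (2 + (⅓)*(-2))) = 1/(-10 + (2 - ⅔)) = 1/(-10 + 4/3) = 1/(-26/3) = -3/26)
m(1, -2) - 24*p(5, U(-2, -5)) = -3/26 - 24*(-1) = -3/26 + 24 = 621/26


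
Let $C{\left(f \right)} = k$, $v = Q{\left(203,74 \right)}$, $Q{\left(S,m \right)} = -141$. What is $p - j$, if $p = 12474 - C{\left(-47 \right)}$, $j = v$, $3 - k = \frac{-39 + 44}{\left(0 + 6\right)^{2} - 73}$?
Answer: $\frac{466639}{37} \approx 12612.0$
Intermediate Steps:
$k = \frac{116}{37}$ ($k = 3 - \frac{-39 + 44}{\left(0 + 6\right)^{2} - 73} = 3 - \frac{5}{6^{2} - 73} = 3 - \frac{5}{36 - 73} = 3 - \frac{5}{-37} = 3 - 5 \left(- \frac{1}{37}\right) = 3 - - \frac{5}{37} = 3 + \frac{5}{37} = \frac{116}{37} \approx 3.1351$)
$v = -141$
$j = -141$
$C{\left(f \right)} = \frac{116}{37}$
$p = \frac{461422}{37}$ ($p = 12474 - \frac{116}{37} = \frac{461422}{37} \approx 12471.0$)
$p - j = \frac{461422}{37} - -141 = \frac{461422}{37} + 141 = \frac{466639}{37}$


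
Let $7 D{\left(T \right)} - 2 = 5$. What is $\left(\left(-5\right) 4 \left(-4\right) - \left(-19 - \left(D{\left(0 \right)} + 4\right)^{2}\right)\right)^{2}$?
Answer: $15376$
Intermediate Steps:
$D{\left(T \right)} = 1$ ($D{\left(T \right)} = \frac{2}{7} + \frac{1}{7} \cdot 5 = \frac{2}{7} + \frac{5}{7} = 1$)
$\left(\left(-5\right) 4 \left(-4\right) - \left(-19 - \left(D{\left(0 \right)} + 4\right)^{2}\right)\right)^{2} = \left(\left(-5\right) 4 \left(-4\right) - \left(-19 - \left(1 + 4\right)^{2}\right)\right)^{2} = \left(\left(-20\right) \left(-4\right) + \left(\left(5^{2} + 38\right) - 19\right)\right)^{2} = \left(80 + \left(\left(25 + 38\right) - 19\right)\right)^{2} = \left(80 + \left(63 - 19\right)\right)^{2} = \left(80 + 44\right)^{2} = 124^{2} = 15376$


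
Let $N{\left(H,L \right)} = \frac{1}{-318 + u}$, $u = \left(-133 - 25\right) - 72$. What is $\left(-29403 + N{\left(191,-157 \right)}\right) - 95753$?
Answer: $- \frac{68585489}{548} \approx -1.2516 \cdot 10^{5}$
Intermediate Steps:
$u = -230$ ($u = \left(-133 - 25\right) - 72 = -158 - 72 = -230$)
$N{\left(H,L \right)} = - \frac{1}{548}$ ($N{\left(H,L \right)} = \frac{1}{-318 - 230} = \frac{1}{-548} = - \frac{1}{548}$)
$\left(-29403 + N{\left(191,-157 \right)}\right) - 95753 = \left(-29403 - \frac{1}{548}\right) - 95753 = - \frac{16112845}{548} - 95753 = - \frac{68585489}{548}$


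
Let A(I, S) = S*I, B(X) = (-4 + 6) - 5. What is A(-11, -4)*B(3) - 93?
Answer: -225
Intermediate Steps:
B(X) = -3 (B(X) = 2 - 5 = -3)
A(I, S) = I*S
A(-11, -4)*B(3) - 93 = -11*(-4)*(-3) - 93 = 44*(-3) - 93 = -132 - 93 = -225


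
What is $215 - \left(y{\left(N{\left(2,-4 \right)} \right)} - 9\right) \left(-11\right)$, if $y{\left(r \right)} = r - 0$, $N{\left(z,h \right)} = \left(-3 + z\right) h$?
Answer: $160$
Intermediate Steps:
$N{\left(z,h \right)} = h \left(-3 + z\right)$
$y{\left(r \right)} = r$ ($y{\left(r \right)} = r + 0 = r$)
$215 - \left(y{\left(N{\left(2,-4 \right)} \right)} - 9\right) \left(-11\right) = 215 - \left(- 4 \left(-3 + 2\right) - 9\right) \left(-11\right) = 215 - \left(\left(-4\right) \left(-1\right) - 9\right) \left(-11\right) = 215 - \left(4 - 9\right) \left(-11\right) = 215 - \left(-5\right) \left(-11\right) = 215 - 55 = 160$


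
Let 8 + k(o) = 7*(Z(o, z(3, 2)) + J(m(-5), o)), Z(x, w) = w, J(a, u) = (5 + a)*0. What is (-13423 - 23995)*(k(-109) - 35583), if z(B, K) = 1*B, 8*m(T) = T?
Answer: 1330958260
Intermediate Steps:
m(T) = T/8
J(a, u) = 0
z(B, K) = B
k(o) = 13 (k(o) = -8 + 7*(3 + 0) = -8 + 7*3 = -8 + 21 = 13)
(-13423 - 23995)*(k(-109) - 35583) = (-13423 - 23995)*(13 - 35583) = -37418*(-35570) = 1330958260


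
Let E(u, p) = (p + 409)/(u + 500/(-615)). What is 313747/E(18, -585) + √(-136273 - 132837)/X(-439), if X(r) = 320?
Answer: -331630579/10824 + I*√269110/320 ≈ -30638.0 + 1.6211*I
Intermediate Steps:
E(u, p) = (409 + p)/(-100/123 + u) (E(u, p) = (409 + p)/(u + 500*(-1/615)) = (409 + p)/(u - 100/123) = (409 + p)/(-100/123 + u))
313747/E(18, -585) + √(-136273 - 132837)/X(-439) = 313747/((123*(409 - 585)/(-100 + 123*18))) + √(-136273 - 132837)/320 = 313747/((123*(-176)/(-100 + 2214))) + √(-269110)*(1/320) = 313747/((123*(-176)/2114)) + (I*√269110)*(1/320) = 313747/((123*(1/2114)*(-176))) + I*√269110/320 = 313747/(-10824/1057) + I*√269110/320 = 313747*(-1057/10824) + I*√269110/320 = -331630579/10824 + I*√269110/320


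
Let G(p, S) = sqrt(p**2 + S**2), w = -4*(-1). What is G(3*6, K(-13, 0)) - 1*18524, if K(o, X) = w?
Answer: -18524 + 2*sqrt(85) ≈ -18506.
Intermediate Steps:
w = 4
K(o, X) = 4
G(p, S) = sqrt(S**2 + p**2)
G(3*6, K(-13, 0)) - 1*18524 = sqrt(4**2 + (3*6)**2) - 1*18524 = sqrt(16 + 18**2) - 18524 = sqrt(16 + 324) - 18524 = sqrt(340) - 18524 = 2*sqrt(85) - 18524 = -18524 + 2*sqrt(85)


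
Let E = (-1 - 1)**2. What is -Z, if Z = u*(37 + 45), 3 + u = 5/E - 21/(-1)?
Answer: -3157/2 ≈ -1578.5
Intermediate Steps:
E = 4 (E = (-2)**2 = 4)
u = 77/4 (u = -3 + (5/4 - 21/(-1)) = -3 + (5*(1/4) - 21*(-1)) = -3 + (5/4 + 21) = -3 + 89/4 = 77/4 ≈ 19.250)
Z = 3157/2 (Z = 77*(37 + 45)/4 = (77/4)*82 = 3157/2 ≈ 1578.5)
-Z = -1*3157/2 = -3157/2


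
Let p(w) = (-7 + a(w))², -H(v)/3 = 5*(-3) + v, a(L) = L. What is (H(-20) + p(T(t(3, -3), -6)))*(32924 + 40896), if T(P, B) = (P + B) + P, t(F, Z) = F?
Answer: 11368280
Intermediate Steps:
H(v) = 45 - 3*v (H(v) = -3*(5*(-3) + v) = -3*(-15 + v) = 45 - 3*v)
T(P, B) = B + 2*P (T(P, B) = (B + P) + P = B + 2*P)
p(w) = (-7 + w)²
(H(-20) + p(T(t(3, -3), -6)))*(32924 + 40896) = ((45 - 3*(-20)) + (-7 + (-6 + 2*3))²)*(32924 + 40896) = ((45 + 60) + (-7 + (-6 + 6))²)*73820 = (105 + (-7 + 0)²)*73820 = (105 + (-7)²)*73820 = (105 + 49)*73820 = 154*73820 = 11368280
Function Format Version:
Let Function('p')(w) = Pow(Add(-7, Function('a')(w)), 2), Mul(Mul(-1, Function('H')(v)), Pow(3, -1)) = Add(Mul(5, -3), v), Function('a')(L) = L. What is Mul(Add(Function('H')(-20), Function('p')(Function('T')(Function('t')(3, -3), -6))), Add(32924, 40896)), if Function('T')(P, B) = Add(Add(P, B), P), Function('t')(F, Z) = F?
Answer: 11368280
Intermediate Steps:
Function('H')(v) = Add(45, Mul(-3, v)) (Function('H')(v) = Mul(-3, Add(Mul(5, -3), v)) = Mul(-3, Add(-15, v)) = Add(45, Mul(-3, v)))
Function('T')(P, B) = Add(B, Mul(2, P)) (Function('T')(P, B) = Add(Add(B, P), P) = Add(B, Mul(2, P)))
Function('p')(w) = Pow(Add(-7, w), 2)
Mul(Add(Function('H')(-20), Function('p')(Function('T')(Function('t')(3, -3), -6))), Add(32924, 40896)) = Mul(Add(Add(45, Mul(-3, -20)), Pow(Add(-7, Add(-6, Mul(2, 3))), 2)), Add(32924, 40896)) = Mul(Add(Add(45, 60), Pow(Add(-7, Add(-6, 6)), 2)), 73820) = Mul(Add(105, Pow(Add(-7, 0), 2)), 73820) = Mul(Add(105, Pow(-7, 2)), 73820) = Mul(Add(105, 49), 73820) = Mul(154, 73820) = 11368280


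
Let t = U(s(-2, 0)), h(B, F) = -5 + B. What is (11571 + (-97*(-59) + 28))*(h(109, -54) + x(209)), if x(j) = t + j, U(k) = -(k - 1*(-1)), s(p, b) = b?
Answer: 5404464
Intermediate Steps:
U(k) = -1 - k (U(k) = -(k + 1) = -(1 + k) = -1 - k)
t = -1 (t = -1 - 1*0 = -1 + 0 = -1)
x(j) = -1 + j
(11571 + (-97*(-59) + 28))*(h(109, -54) + x(209)) = (11571 + (-97*(-59) + 28))*((-5 + 109) + (-1 + 209)) = (11571 + (5723 + 28))*(104 + 208) = (11571 + 5751)*312 = 17322*312 = 5404464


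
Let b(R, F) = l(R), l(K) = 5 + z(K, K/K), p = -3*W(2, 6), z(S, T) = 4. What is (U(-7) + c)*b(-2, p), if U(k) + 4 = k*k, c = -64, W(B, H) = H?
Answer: -171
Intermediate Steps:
p = -18 (p = -3*6 = -18)
U(k) = -4 + k² (U(k) = -4 + k*k = -4 + k²)
l(K) = 9 (l(K) = 5 + 4 = 9)
b(R, F) = 9
(U(-7) + c)*b(-2, p) = ((-4 + (-7)²) - 64)*9 = ((-4 + 49) - 64)*9 = (45 - 64)*9 = -19*9 = -171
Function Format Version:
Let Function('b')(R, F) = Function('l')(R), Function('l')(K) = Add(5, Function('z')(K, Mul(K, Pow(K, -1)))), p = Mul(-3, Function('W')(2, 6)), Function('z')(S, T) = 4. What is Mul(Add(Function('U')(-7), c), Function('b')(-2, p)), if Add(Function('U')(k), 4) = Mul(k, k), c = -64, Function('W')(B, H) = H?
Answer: -171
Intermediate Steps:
p = -18 (p = Mul(-3, 6) = -18)
Function('U')(k) = Add(-4, Pow(k, 2)) (Function('U')(k) = Add(-4, Mul(k, k)) = Add(-4, Pow(k, 2)))
Function('l')(K) = 9 (Function('l')(K) = Add(5, 4) = 9)
Function('b')(R, F) = 9
Mul(Add(Function('U')(-7), c), Function('b')(-2, p)) = Mul(Add(Add(-4, Pow(-7, 2)), -64), 9) = Mul(Add(Add(-4, 49), -64), 9) = Mul(Add(45, -64), 9) = Mul(-19, 9) = -171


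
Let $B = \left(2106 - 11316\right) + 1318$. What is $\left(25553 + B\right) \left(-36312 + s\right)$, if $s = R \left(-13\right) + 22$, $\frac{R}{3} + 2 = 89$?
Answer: $-700841463$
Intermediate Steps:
$R = 261$ ($R = -6 + 3 \cdot 89 = -6 + 267 = 261$)
$s = -3371$ ($s = 261 \left(-13\right) + 22 = -3393 + 22 = -3371$)
$B = -7892$ ($B = -9210 + 1318 = -7892$)
$\left(25553 + B\right) \left(-36312 + s\right) = \left(25553 - 7892\right) \left(-36312 - 3371\right) = 17661 \left(-39683\right) = -700841463$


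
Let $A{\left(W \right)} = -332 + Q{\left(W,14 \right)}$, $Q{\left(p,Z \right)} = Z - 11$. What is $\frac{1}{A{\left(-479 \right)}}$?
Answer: $- \frac{1}{329} \approx -0.0030395$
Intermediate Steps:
$Q{\left(p,Z \right)} = -11 + Z$ ($Q{\left(p,Z \right)} = Z - 11 = -11 + Z$)
$A{\left(W \right)} = -329$ ($A{\left(W \right)} = -332 + \left(-11 + 14\right) = -332 + 3 = -329$)
$\frac{1}{A{\left(-479 \right)}} = \frac{1}{-329} = - \frac{1}{329}$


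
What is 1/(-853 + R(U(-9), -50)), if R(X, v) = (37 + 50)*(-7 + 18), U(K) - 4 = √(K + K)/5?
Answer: 1/104 ≈ 0.0096154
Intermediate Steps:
U(K) = 4 + √2*√K/5 (U(K) = 4 + √(K + K)/5 = 4 + √(2*K)*(⅕) = 4 + (√2*√K)*(⅕) = 4 + √2*√K/5)
R(X, v) = 957 (R(X, v) = 87*11 = 957)
1/(-853 + R(U(-9), -50)) = 1/(-853 + 957) = 1/104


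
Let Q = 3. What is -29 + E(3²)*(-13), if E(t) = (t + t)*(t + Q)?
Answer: -2837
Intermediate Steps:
E(t) = 2*t*(3 + t) (E(t) = (t + t)*(t + 3) = (2*t)*(3 + t) = 2*t*(3 + t))
-29 + E(3²)*(-13) = -29 + (2*3²*(3 + 3²))*(-13) = -29 + (2*9*(3 + 9))*(-13) = -29 + (2*9*12)*(-13) = -29 + 216*(-13) = -29 - 2808 = -2837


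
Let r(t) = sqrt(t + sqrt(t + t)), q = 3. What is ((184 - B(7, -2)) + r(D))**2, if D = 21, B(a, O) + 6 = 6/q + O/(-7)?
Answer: (1314 + 7*sqrt(21 + sqrt(42)))**2/49 ≈ 37232.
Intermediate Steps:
B(a, O) = -4 - O/7 (B(a, O) = -6 + (6/3 + O/(-7)) = -6 + (6*(1/3) + O*(-1/7)) = -6 + (2 - O/7) = -4 - O/7)
r(t) = sqrt(t + sqrt(2)*sqrt(t)) (r(t) = sqrt(t + sqrt(2*t)) = sqrt(t + sqrt(2)*sqrt(t)))
((184 - B(7, -2)) + r(D))**2 = ((184 - (-4 - 1/7*(-2))) + sqrt(21 + sqrt(2)*sqrt(21)))**2 = ((184 - (-4 + 2/7)) + sqrt(21 + sqrt(42)))**2 = ((184 - 1*(-26/7)) + sqrt(21 + sqrt(42)))**2 = ((184 + 26/7) + sqrt(21 + sqrt(42)))**2 = (1314/7 + sqrt(21 + sqrt(42)))**2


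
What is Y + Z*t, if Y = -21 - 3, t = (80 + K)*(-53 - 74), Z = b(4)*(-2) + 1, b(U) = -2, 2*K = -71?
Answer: -56563/2 ≈ -28282.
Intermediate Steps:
K = -71/2 (K = (1/2)*(-71) = -71/2 ≈ -35.500)
Z = 5 (Z = -2*(-2) + 1 = 4 + 1 = 5)
t = -11303/2 (t = (80 - 71/2)*(-53 - 74) = (89/2)*(-127) = -11303/2 ≈ -5651.5)
Y = -24
Y + Z*t = -24 + 5*(-11303/2) = -24 - 56515/2 = -56563/2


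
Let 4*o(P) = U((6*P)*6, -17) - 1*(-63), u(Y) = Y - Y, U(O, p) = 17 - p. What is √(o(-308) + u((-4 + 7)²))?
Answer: √97/2 ≈ 4.9244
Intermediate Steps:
u(Y) = 0
o(P) = 97/4 (o(P) = ((17 - 1*(-17)) - 1*(-63))/4 = ((17 + 17) + 63)/4 = (34 + 63)/4 = (¼)*97 = 97/4)
√(o(-308) + u((-4 + 7)²)) = √(97/4 + 0) = √(97/4) = √97/2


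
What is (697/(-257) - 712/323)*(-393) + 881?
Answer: 233521886/83011 ≈ 2813.1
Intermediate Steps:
(697/(-257) - 712/323)*(-393) + 881 = (697*(-1/257) - 712*1/323)*(-393) + 881 = (-697/257 - 712/323)*(-393) + 881 = -408115/83011*(-393) + 881 = 160389195/83011 + 881 = 233521886/83011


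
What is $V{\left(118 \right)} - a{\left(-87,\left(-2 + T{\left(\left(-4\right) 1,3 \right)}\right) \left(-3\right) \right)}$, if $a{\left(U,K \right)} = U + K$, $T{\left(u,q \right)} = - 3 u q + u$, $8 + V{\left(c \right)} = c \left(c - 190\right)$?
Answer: $-8327$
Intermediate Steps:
$V{\left(c \right)} = -8 + c \left(-190 + c\right)$ ($V{\left(c \right)} = -8 + c \left(c - 190\right) = -8 + c \left(-190 + c\right)$)
$T{\left(u,q \right)} = u - 3 q u$ ($T{\left(u,q \right)} = - 3 q u + u = u - 3 q u$)
$a{\left(U,K \right)} = K + U$
$V{\left(118 \right)} - a{\left(-87,\left(-2 + T{\left(\left(-4\right) 1,3 \right)}\right) \left(-3\right) \right)} = \left(-8 + 118^{2} - 22420\right) - \left(\left(-2 + \left(-4\right) 1 \left(1 - 9\right)\right) \left(-3\right) - 87\right) = \left(-8 + 13924 - 22420\right) - \left(\left(-2 - 4 \left(1 - 9\right)\right) \left(-3\right) - 87\right) = -8504 - \left(\left(-2 - -32\right) \left(-3\right) - 87\right) = -8504 - \left(\left(-2 + 32\right) \left(-3\right) - 87\right) = -8504 - \left(30 \left(-3\right) - 87\right) = -8504 - \left(-90 - 87\right) = -8504 - -177 = -8504 + 177 = -8327$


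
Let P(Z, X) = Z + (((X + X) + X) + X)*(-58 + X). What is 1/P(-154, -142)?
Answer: 1/113446 ≈ 8.8148e-6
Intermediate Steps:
P(Z, X) = Z + 4*X*(-58 + X) (P(Z, X) = Z + ((2*X + X) + X)*(-58 + X) = Z + (3*X + X)*(-58 + X) = Z + (4*X)*(-58 + X) = Z + 4*X*(-58 + X))
1/P(-154, -142) = 1/(-154 - 232*(-142) + 4*(-142)**2) = 1/(-154 + 32944 + 4*20164) = 1/(-154 + 32944 + 80656) = 1/113446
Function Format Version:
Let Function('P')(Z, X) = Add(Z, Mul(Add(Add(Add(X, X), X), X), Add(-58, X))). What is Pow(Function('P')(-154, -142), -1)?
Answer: Rational(1, 113446) ≈ 8.8148e-6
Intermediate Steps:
Function('P')(Z, X) = Add(Z, Mul(4, X, Add(-58, X))) (Function('P')(Z, X) = Add(Z, Mul(Add(Add(Mul(2, X), X), X), Add(-58, X))) = Add(Z, Mul(Add(Mul(3, X), X), Add(-58, X))) = Add(Z, Mul(Mul(4, X), Add(-58, X))) = Add(Z, Mul(4, X, Add(-58, X))))
Pow(Function('P')(-154, -142), -1) = Pow(Add(-154, Mul(-232, -142), Mul(4, Pow(-142, 2))), -1) = Pow(Add(-154, 32944, Mul(4, 20164)), -1) = Pow(Add(-154, 32944, 80656), -1) = Pow(113446, -1) = Rational(1, 113446)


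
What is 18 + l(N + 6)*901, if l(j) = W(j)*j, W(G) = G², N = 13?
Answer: 6179977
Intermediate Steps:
l(j) = j³ (l(j) = j²*j = j³)
18 + l(N + 6)*901 = 18 + (13 + 6)³*901 = 18 + 19³*901 = 18 + 6859*901 = 18 + 6179959 = 6179977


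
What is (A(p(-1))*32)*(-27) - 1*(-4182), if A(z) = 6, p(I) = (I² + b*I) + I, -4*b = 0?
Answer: -1002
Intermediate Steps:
b = 0 (b = -¼*0 = 0)
p(I) = I + I² (p(I) = (I² + 0*I) + I = (I² + 0) + I = I² + I = I + I²)
(A(p(-1))*32)*(-27) - 1*(-4182) = (6*32)*(-27) - 1*(-4182) = 192*(-27) + 4182 = -5184 + 4182 = -1002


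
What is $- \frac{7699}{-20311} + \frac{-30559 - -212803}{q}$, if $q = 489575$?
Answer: $\frac{7470795809}{9943757825} \approx 0.7513$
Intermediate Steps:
$- \frac{7699}{-20311} + \frac{-30559 - -212803}{q} = - \frac{7699}{-20311} + \frac{-30559 - -212803}{489575} = \left(-7699\right) \left(- \frac{1}{20311}\right) + \left(-30559 + 212803\right) \frac{1}{489575} = \frac{7699}{20311} + 182244 \cdot \frac{1}{489575} = \frac{7699}{20311} + \frac{182244}{489575} = \frac{7470795809}{9943757825}$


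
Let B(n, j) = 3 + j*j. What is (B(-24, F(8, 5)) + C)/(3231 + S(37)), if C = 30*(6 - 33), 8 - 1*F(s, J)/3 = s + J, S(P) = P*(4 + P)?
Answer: -291/2374 ≈ -0.12258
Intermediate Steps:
F(s, J) = 24 - 3*J - 3*s (F(s, J) = 24 - 3*(s + J) = 24 - 3*(J + s) = 24 + (-3*J - 3*s) = 24 - 3*J - 3*s)
B(n, j) = 3 + j²
C = -810 (C = 30*(-27) = -810)
(B(-24, F(8, 5)) + C)/(3231 + S(37)) = ((3 + (24 - 3*5 - 3*8)²) - 810)/(3231 + 37*(4 + 37)) = ((3 + (24 - 15 - 24)²) - 810)/(3231 + 37*41) = ((3 + (-15)²) - 810)/(3231 + 1517) = ((3 + 225) - 810)/4748 = (228 - 810)*(1/4748) = -582*1/4748 = -291/2374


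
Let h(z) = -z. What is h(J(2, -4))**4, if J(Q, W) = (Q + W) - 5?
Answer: 2401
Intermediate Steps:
J(Q, W) = -5 + Q + W
h(J(2, -4))**4 = (-(-5 + 2 - 4))**4 = (-1*(-7))**4 = 7**4 = 2401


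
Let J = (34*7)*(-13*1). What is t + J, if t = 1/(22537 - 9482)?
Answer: -40392169/13055 ≈ -3094.0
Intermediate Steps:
J = -3094 (J = 238*(-13) = -3094)
t = 1/13055 ≈ 7.6599e-5
t + J = 1/13055 - 3094 = -40392169/13055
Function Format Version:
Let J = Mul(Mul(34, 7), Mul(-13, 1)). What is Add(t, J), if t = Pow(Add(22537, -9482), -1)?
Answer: Rational(-40392169, 13055) ≈ -3094.0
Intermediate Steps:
J = -3094 (J = Mul(238, -13) = -3094)
t = Rational(1, 13055) (t = Pow(13055, -1) = Rational(1, 13055) ≈ 7.6599e-5)
Add(t, J) = Add(Rational(1, 13055), -3094) = Rational(-40392169, 13055)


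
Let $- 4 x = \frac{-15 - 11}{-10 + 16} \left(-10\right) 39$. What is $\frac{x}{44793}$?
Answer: $- \frac{845}{89586} \approx -0.0094323$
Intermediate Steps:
$x = - \frac{845}{2}$ ($x = - \frac{\frac{-15 - 11}{-10 + 16} \left(-10\right) 39}{4} = - \frac{- \frac{26}{6} \left(-10\right) 39}{4} = - \frac{\left(-26\right) \frac{1}{6} \left(-10\right) 39}{4} = - \frac{\left(- \frac{13}{3}\right) \left(-10\right) 39}{4} = - \frac{\frac{130}{3} \cdot 39}{4} = \left(- \frac{1}{4}\right) 1690 = - \frac{845}{2} \approx -422.5$)
$\frac{x}{44793} = - \frac{845}{2 \cdot 44793} = \left(- \frac{845}{2}\right) \frac{1}{44793} = - \frac{845}{89586}$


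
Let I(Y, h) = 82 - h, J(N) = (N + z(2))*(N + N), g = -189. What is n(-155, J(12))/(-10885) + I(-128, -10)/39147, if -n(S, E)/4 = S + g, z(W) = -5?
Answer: -52864852/426115095 ≈ -0.12406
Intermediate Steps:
J(N) = 2*N*(-5 + N) (J(N) = (N - 5)*(N + N) = (-5 + N)*(2*N) = 2*N*(-5 + N))
n(S, E) = 756 - 4*S (n(S, E) = -4*(S - 189) = -4*(-189 + S) = 756 - 4*S)
n(-155, J(12))/(-10885) + I(-128, -10)/39147 = (756 - 4*(-155))/(-10885) + (82 - 1*(-10))/39147 = (756 + 620)*(-1/10885) + (82 + 10)*(1/39147) = 1376*(-1/10885) + 92*(1/39147) = -1376/10885 + 92/39147 = -52864852/426115095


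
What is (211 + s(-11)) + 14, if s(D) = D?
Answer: 214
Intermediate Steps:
(211 + s(-11)) + 14 = (211 - 11) + 14 = 200 + 14 = 214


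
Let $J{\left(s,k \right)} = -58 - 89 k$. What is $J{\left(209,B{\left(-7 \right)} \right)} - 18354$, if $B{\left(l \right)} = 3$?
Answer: $-18679$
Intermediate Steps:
$J{\left(209,B{\left(-7 \right)} \right)} - 18354 = \left(-58 - 267\right) - 18354 = -325 - 18354 = -18679$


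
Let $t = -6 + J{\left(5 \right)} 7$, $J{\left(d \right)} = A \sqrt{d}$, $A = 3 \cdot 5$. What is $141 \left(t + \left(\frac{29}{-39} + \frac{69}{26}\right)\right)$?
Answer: $- \frac{14993}{26} + 14805 \sqrt{5} \approx 32528.0$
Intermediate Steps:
$A = 15$
$J{\left(d \right)} = 15 \sqrt{d}$
$t = -6 + 105 \sqrt{5}$ ($t = -6 + 15 \sqrt{5} \cdot 7 = -6 + 105 \sqrt{5} \approx 228.79$)
$141 \left(t + \left(\frac{29}{-39} + \frac{69}{26}\right)\right) = 141 \left(\left(-6 + 105 \sqrt{5}\right) + \left(\frac{29}{-39} + \frac{69}{26}\right)\right) = 141 \left(\left(-6 + 105 \sqrt{5}\right) + \left(29 \left(- \frac{1}{39}\right) + 69 \cdot \frac{1}{26}\right)\right) = 141 \left(\left(-6 + 105 \sqrt{5}\right) + \left(- \frac{29}{39} + \frac{69}{26}\right)\right) = 141 \left(\left(-6 + 105 \sqrt{5}\right) + \frac{149}{78}\right) = 141 \left(- \frac{319}{78} + 105 \sqrt{5}\right) = - \frac{14993}{26} + 14805 \sqrt{5}$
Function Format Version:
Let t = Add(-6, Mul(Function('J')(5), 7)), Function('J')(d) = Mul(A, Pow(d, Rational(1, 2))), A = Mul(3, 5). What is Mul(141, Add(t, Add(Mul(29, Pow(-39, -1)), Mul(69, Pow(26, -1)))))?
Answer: Add(Rational(-14993, 26), Mul(14805, Pow(5, Rational(1, 2)))) ≈ 32528.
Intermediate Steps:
A = 15
Function('J')(d) = Mul(15, Pow(d, Rational(1, 2)))
t = Add(-6, Mul(105, Pow(5, Rational(1, 2)))) (t = Add(-6, Mul(Mul(15, Pow(5, Rational(1, 2))), 7)) = Add(-6, Mul(105, Pow(5, Rational(1, 2)))) ≈ 228.79)
Mul(141, Add(t, Add(Mul(29, Pow(-39, -1)), Mul(69, Pow(26, -1))))) = Mul(141, Add(Add(-6, Mul(105, Pow(5, Rational(1, 2)))), Add(Mul(29, Pow(-39, -1)), Mul(69, Pow(26, -1))))) = Mul(141, Add(Add(-6, Mul(105, Pow(5, Rational(1, 2)))), Add(Mul(29, Rational(-1, 39)), Mul(69, Rational(1, 26))))) = Mul(141, Add(Add(-6, Mul(105, Pow(5, Rational(1, 2)))), Add(Rational(-29, 39), Rational(69, 26)))) = Mul(141, Add(Add(-6, Mul(105, Pow(5, Rational(1, 2)))), Rational(149, 78))) = Mul(141, Add(Rational(-319, 78), Mul(105, Pow(5, Rational(1, 2))))) = Add(Rational(-14993, 26), Mul(14805, Pow(5, Rational(1, 2))))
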